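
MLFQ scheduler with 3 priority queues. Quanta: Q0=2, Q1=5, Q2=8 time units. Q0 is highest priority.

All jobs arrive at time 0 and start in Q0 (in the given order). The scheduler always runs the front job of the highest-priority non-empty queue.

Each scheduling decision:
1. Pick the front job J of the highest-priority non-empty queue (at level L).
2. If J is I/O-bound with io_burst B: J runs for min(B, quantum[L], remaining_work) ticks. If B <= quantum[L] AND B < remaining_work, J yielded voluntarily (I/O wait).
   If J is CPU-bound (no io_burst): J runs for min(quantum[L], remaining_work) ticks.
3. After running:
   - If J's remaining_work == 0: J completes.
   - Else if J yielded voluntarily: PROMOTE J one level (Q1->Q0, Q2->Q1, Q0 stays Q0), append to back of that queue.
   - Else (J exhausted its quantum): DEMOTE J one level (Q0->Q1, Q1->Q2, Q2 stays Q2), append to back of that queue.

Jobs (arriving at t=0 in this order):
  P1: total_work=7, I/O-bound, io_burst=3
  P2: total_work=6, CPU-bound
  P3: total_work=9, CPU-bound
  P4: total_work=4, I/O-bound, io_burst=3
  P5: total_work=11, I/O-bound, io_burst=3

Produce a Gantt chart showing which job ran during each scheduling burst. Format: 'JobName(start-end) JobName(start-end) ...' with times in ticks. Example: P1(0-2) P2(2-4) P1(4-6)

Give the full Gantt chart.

t=0-2: P1@Q0 runs 2, rem=5, quantum used, demote→Q1. Q0=[P2,P3,P4,P5] Q1=[P1] Q2=[]
t=2-4: P2@Q0 runs 2, rem=4, quantum used, demote→Q1. Q0=[P3,P4,P5] Q1=[P1,P2] Q2=[]
t=4-6: P3@Q0 runs 2, rem=7, quantum used, demote→Q1. Q0=[P4,P5] Q1=[P1,P2,P3] Q2=[]
t=6-8: P4@Q0 runs 2, rem=2, quantum used, demote→Q1. Q0=[P5] Q1=[P1,P2,P3,P4] Q2=[]
t=8-10: P5@Q0 runs 2, rem=9, quantum used, demote→Q1. Q0=[] Q1=[P1,P2,P3,P4,P5] Q2=[]
t=10-13: P1@Q1 runs 3, rem=2, I/O yield, promote→Q0. Q0=[P1] Q1=[P2,P3,P4,P5] Q2=[]
t=13-15: P1@Q0 runs 2, rem=0, completes. Q0=[] Q1=[P2,P3,P4,P5] Q2=[]
t=15-19: P2@Q1 runs 4, rem=0, completes. Q0=[] Q1=[P3,P4,P5] Q2=[]
t=19-24: P3@Q1 runs 5, rem=2, quantum used, demote→Q2. Q0=[] Q1=[P4,P5] Q2=[P3]
t=24-26: P4@Q1 runs 2, rem=0, completes. Q0=[] Q1=[P5] Q2=[P3]
t=26-29: P5@Q1 runs 3, rem=6, I/O yield, promote→Q0. Q0=[P5] Q1=[] Q2=[P3]
t=29-31: P5@Q0 runs 2, rem=4, quantum used, demote→Q1. Q0=[] Q1=[P5] Q2=[P3]
t=31-34: P5@Q1 runs 3, rem=1, I/O yield, promote→Q0. Q0=[P5] Q1=[] Q2=[P3]
t=34-35: P5@Q0 runs 1, rem=0, completes. Q0=[] Q1=[] Q2=[P3]
t=35-37: P3@Q2 runs 2, rem=0, completes. Q0=[] Q1=[] Q2=[]

Answer: P1(0-2) P2(2-4) P3(4-6) P4(6-8) P5(8-10) P1(10-13) P1(13-15) P2(15-19) P3(19-24) P4(24-26) P5(26-29) P5(29-31) P5(31-34) P5(34-35) P3(35-37)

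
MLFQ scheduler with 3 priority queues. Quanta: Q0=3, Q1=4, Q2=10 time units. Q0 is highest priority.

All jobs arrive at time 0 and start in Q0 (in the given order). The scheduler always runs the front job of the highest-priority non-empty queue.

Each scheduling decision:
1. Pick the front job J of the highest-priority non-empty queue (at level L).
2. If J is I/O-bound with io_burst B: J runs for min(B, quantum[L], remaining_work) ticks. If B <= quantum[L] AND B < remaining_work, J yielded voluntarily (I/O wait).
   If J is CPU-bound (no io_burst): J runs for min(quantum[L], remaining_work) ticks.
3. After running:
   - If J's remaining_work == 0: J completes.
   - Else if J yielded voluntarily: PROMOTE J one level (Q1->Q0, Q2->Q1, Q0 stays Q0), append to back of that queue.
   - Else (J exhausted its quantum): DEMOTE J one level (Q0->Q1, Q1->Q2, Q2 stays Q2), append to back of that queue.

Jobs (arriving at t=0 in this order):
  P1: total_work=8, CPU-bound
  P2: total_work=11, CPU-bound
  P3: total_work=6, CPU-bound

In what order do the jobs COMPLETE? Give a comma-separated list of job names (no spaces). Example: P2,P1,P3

Answer: P3,P1,P2

Derivation:
t=0-3: P1@Q0 runs 3, rem=5, quantum used, demote→Q1. Q0=[P2,P3] Q1=[P1] Q2=[]
t=3-6: P2@Q0 runs 3, rem=8, quantum used, demote→Q1. Q0=[P3] Q1=[P1,P2] Q2=[]
t=6-9: P3@Q0 runs 3, rem=3, quantum used, demote→Q1. Q0=[] Q1=[P1,P2,P3] Q2=[]
t=9-13: P1@Q1 runs 4, rem=1, quantum used, demote→Q2. Q0=[] Q1=[P2,P3] Q2=[P1]
t=13-17: P2@Q1 runs 4, rem=4, quantum used, demote→Q2. Q0=[] Q1=[P3] Q2=[P1,P2]
t=17-20: P3@Q1 runs 3, rem=0, completes. Q0=[] Q1=[] Q2=[P1,P2]
t=20-21: P1@Q2 runs 1, rem=0, completes. Q0=[] Q1=[] Q2=[P2]
t=21-25: P2@Q2 runs 4, rem=0, completes. Q0=[] Q1=[] Q2=[]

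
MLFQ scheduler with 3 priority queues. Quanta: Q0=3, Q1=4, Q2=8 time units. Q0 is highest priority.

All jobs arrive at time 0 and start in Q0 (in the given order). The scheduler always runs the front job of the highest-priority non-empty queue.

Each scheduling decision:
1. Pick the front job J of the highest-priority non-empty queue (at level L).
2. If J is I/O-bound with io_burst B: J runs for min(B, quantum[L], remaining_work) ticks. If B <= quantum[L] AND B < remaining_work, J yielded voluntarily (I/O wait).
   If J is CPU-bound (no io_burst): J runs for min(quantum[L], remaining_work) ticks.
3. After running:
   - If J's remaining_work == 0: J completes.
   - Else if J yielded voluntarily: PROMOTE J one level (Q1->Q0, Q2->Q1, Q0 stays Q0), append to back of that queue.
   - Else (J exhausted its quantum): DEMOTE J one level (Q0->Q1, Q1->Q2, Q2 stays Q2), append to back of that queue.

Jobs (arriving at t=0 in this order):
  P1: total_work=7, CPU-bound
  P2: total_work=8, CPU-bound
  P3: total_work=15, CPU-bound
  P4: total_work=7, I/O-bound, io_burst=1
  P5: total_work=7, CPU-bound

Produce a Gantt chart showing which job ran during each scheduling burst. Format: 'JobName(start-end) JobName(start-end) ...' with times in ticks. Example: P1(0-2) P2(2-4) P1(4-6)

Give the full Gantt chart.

t=0-3: P1@Q0 runs 3, rem=4, quantum used, demote→Q1. Q0=[P2,P3,P4,P5] Q1=[P1] Q2=[]
t=3-6: P2@Q0 runs 3, rem=5, quantum used, demote→Q1. Q0=[P3,P4,P5] Q1=[P1,P2] Q2=[]
t=6-9: P3@Q0 runs 3, rem=12, quantum used, demote→Q1. Q0=[P4,P5] Q1=[P1,P2,P3] Q2=[]
t=9-10: P4@Q0 runs 1, rem=6, I/O yield, promote→Q0. Q0=[P5,P4] Q1=[P1,P2,P3] Q2=[]
t=10-13: P5@Q0 runs 3, rem=4, quantum used, demote→Q1. Q0=[P4] Q1=[P1,P2,P3,P5] Q2=[]
t=13-14: P4@Q0 runs 1, rem=5, I/O yield, promote→Q0. Q0=[P4] Q1=[P1,P2,P3,P5] Q2=[]
t=14-15: P4@Q0 runs 1, rem=4, I/O yield, promote→Q0. Q0=[P4] Q1=[P1,P2,P3,P5] Q2=[]
t=15-16: P4@Q0 runs 1, rem=3, I/O yield, promote→Q0. Q0=[P4] Q1=[P1,P2,P3,P5] Q2=[]
t=16-17: P4@Q0 runs 1, rem=2, I/O yield, promote→Q0. Q0=[P4] Q1=[P1,P2,P3,P5] Q2=[]
t=17-18: P4@Q0 runs 1, rem=1, I/O yield, promote→Q0. Q0=[P4] Q1=[P1,P2,P3,P5] Q2=[]
t=18-19: P4@Q0 runs 1, rem=0, completes. Q0=[] Q1=[P1,P2,P3,P5] Q2=[]
t=19-23: P1@Q1 runs 4, rem=0, completes. Q0=[] Q1=[P2,P3,P5] Q2=[]
t=23-27: P2@Q1 runs 4, rem=1, quantum used, demote→Q2. Q0=[] Q1=[P3,P5] Q2=[P2]
t=27-31: P3@Q1 runs 4, rem=8, quantum used, demote→Q2. Q0=[] Q1=[P5] Q2=[P2,P3]
t=31-35: P5@Q1 runs 4, rem=0, completes. Q0=[] Q1=[] Q2=[P2,P3]
t=35-36: P2@Q2 runs 1, rem=0, completes. Q0=[] Q1=[] Q2=[P3]
t=36-44: P3@Q2 runs 8, rem=0, completes. Q0=[] Q1=[] Q2=[]

Answer: P1(0-3) P2(3-6) P3(6-9) P4(9-10) P5(10-13) P4(13-14) P4(14-15) P4(15-16) P4(16-17) P4(17-18) P4(18-19) P1(19-23) P2(23-27) P3(27-31) P5(31-35) P2(35-36) P3(36-44)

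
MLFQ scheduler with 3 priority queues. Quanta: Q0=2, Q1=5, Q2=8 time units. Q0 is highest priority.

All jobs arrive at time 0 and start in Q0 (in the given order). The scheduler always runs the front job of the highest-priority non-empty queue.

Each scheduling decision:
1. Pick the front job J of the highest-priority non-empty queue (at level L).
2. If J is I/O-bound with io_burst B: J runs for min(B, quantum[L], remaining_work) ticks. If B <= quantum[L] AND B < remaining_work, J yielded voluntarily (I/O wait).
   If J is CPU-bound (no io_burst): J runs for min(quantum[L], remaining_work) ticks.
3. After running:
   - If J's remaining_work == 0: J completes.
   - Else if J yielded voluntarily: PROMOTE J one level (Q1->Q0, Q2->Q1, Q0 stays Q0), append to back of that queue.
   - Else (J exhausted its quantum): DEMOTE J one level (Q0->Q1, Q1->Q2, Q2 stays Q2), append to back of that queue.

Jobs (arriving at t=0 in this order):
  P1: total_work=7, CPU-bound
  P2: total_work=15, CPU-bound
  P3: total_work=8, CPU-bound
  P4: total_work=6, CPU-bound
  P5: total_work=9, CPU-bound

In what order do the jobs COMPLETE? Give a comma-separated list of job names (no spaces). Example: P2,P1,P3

Answer: P1,P4,P2,P3,P5

Derivation:
t=0-2: P1@Q0 runs 2, rem=5, quantum used, demote→Q1. Q0=[P2,P3,P4,P5] Q1=[P1] Q2=[]
t=2-4: P2@Q0 runs 2, rem=13, quantum used, demote→Q1. Q0=[P3,P4,P5] Q1=[P1,P2] Q2=[]
t=4-6: P3@Q0 runs 2, rem=6, quantum used, demote→Q1. Q0=[P4,P5] Q1=[P1,P2,P3] Q2=[]
t=6-8: P4@Q0 runs 2, rem=4, quantum used, demote→Q1. Q0=[P5] Q1=[P1,P2,P3,P4] Q2=[]
t=8-10: P5@Q0 runs 2, rem=7, quantum used, demote→Q1. Q0=[] Q1=[P1,P2,P3,P4,P5] Q2=[]
t=10-15: P1@Q1 runs 5, rem=0, completes. Q0=[] Q1=[P2,P3,P4,P5] Q2=[]
t=15-20: P2@Q1 runs 5, rem=8, quantum used, demote→Q2. Q0=[] Q1=[P3,P4,P5] Q2=[P2]
t=20-25: P3@Q1 runs 5, rem=1, quantum used, demote→Q2. Q0=[] Q1=[P4,P5] Q2=[P2,P3]
t=25-29: P4@Q1 runs 4, rem=0, completes. Q0=[] Q1=[P5] Q2=[P2,P3]
t=29-34: P5@Q1 runs 5, rem=2, quantum used, demote→Q2. Q0=[] Q1=[] Q2=[P2,P3,P5]
t=34-42: P2@Q2 runs 8, rem=0, completes. Q0=[] Q1=[] Q2=[P3,P5]
t=42-43: P3@Q2 runs 1, rem=0, completes. Q0=[] Q1=[] Q2=[P5]
t=43-45: P5@Q2 runs 2, rem=0, completes. Q0=[] Q1=[] Q2=[]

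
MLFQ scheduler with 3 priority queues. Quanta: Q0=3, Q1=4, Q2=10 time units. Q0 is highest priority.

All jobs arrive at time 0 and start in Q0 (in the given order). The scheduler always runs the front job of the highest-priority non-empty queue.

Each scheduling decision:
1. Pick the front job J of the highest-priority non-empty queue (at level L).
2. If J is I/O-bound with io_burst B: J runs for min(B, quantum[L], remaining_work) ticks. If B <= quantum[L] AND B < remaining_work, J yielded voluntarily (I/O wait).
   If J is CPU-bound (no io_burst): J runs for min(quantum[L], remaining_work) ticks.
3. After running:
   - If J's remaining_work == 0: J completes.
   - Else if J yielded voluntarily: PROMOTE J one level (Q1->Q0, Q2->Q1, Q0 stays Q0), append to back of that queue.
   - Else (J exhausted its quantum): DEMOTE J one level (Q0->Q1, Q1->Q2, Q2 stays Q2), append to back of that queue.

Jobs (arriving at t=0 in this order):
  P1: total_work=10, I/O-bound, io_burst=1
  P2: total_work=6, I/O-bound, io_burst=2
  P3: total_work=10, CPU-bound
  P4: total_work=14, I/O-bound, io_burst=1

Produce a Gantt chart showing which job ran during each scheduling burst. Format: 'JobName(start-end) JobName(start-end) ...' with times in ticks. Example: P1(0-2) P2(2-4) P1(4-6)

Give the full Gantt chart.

Answer: P1(0-1) P2(1-3) P3(3-6) P4(6-7) P1(7-8) P2(8-10) P4(10-11) P1(11-12) P2(12-14) P4(14-15) P1(15-16) P4(16-17) P1(17-18) P4(18-19) P1(19-20) P4(20-21) P1(21-22) P4(22-23) P1(23-24) P4(24-25) P1(25-26) P4(26-27) P1(27-28) P4(28-29) P4(29-30) P4(30-31) P4(31-32) P4(32-33) P3(33-37) P3(37-40)

Derivation:
t=0-1: P1@Q0 runs 1, rem=9, I/O yield, promote→Q0. Q0=[P2,P3,P4,P1] Q1=[] Q2=[]
t=1-3: P2@Q0 runs 2, rem=4, I/O yield, promote→Q0. Q0=[P3,P4,P1,P2] Q1=[] Q2=[]
t=3-6: P3@Q0 runs 3, rem=7, quantum used, demote→Q1. Q0=[P4,P1,P2] Q1=[P3] Q2=[]
t=6-7: P4@Q0 runs 1, rem=13, I/O yield, promote→Q0. Q0=[P1,P2,P4] Q1=[P3] Q2=[]
t=7-8: P1@Q0 runs 1, rem=8, I/O yield, promote→Q0. Q0=[P2,P4,P1] Q1=[P3] Q2=[]
t=8-10: P2@Q0 runs 2, rem=2, I/O yield, promote→Q0. Q0=[P4,P1,P2] Q1=[P3] Q2=[]
t=10-11: P4@Q0 runs 1, rem=12, I/O yield, promote→Q0. Q0=[P1,P2,P4] Q1=[P3] Q2=[]
t=11-12: P1@Q0 runs 1, rem=7, I/O yield, promote→Q0. Q0=[P2,P4,P1] Q1=[P3] Q2=[]
t=12-14: P2@Q0 runs 2, rem=0, completes. Q0=[P4,P1] Q1=[P3] Q2=[]
t=14-15: P4@Q0 runs 1, rem=11, I/O yield, promote→Q0. Q0=[P1,P4] Q1=[P3] Q2=[]
t=15-16: P1@Q0 runs 1, rem=6, I/O yield, promote→Q0. Q0=[P4,P1] Q1=[P3] Q2=[]
t=16-17: P4@Q0 runs 1, rem=10, I/O yield, promote→Q0. Q0=[P1,P4] Q1=[P3] Q2=[]
t=17-18: P1@Q0 runs 1, rem=5, I/O yield, promote→Q0. Q0=[P4,P1] Q1=[P3] Q2=[]
t=18-19: P4@Q0 runs 1, rem=9, I/O yield, promote→Q0. Q0=[P1,P4] Q1=[P3] Q2=[]
t=19-20: P1@Q0 runs 1, rem=4, I/O yield, promote→Q0. Q0=[P4,P1] Q1=[P3] Q2=[]
t=20-21: P4@Q0 runs 1, rem=8, I/O yield, promote→Q0. Q0=[P1,P4] Q1=[P3] Q2=[]
t=21-22: P1@Q0 runs 1, rem=3, I/O yield, promote→Q0. Q0=[P4,P1] Q1=[P3] Q2=[]
t=22-23: P4@Q0 runs 1, rem=7, I/O yield, promote→Q0. Q0=[P1,P4] Q1=[P3] Q2=[]
t=23-24: P1@Q0 runs 1, rem=2, I/O yield, promote→Q0. Q0=[P4,P1] Q1=[P3] Q2=[]
t=24-25: P4@Q0 runs 1, rem=6, I/O yield, promote→Q0. Q0=[P1,P4] Q1=[P3] Q2=[]
t=25-26: P1@Q0 runs 1, rem=1, I/O yield, promote→Q0. Q0=[P4,P1] Q1=[P3] Q2=[]
t=26-27: P4@Q0 runs 1, rem=5, I/O yield, promote→Q0. Q0=[P1,P4] Q1=[P3] Q2=[]
t=27-28: P1@Q0 runs 1, rem=0, completes. Q0=[P4] Q1=[P3] Q2=[]
t=28-29: P4@Q0 runs 1, rem=4, I/O yield, promote→Q0. Q0=[P4] Q1=[P3] Q2=[]
t=29-30: P4@Q0 runs 1, rem=3, I/O yield, promote→Q0. Q0=[P4] Q1=[P3] Q2=[]
t=30-31: P4@Q0 runs 1, rem=2, I/O yield, promote→Q0. Q0=[P4] Q1=[P3] Q2=[]
t=31-32: P4@Q0 runs 1, rem=1, I/O yield, promote→Q0. Q0=[P4] Q1=[P3] Q2=[]
t=32-33: P4@Q0 runs 1, rem=0, completes. Q0=[] Q1=[P3] Q2=[]
t=33-37: P3@Q1 runs 4, rem=3, quantum used, demote→Q2. Q0=[] Q1=[] Q2=[P3]
t=37-40: P3@Q2 runs 3, rem=0, completes. Q0=[] Q1=[] Q2=[]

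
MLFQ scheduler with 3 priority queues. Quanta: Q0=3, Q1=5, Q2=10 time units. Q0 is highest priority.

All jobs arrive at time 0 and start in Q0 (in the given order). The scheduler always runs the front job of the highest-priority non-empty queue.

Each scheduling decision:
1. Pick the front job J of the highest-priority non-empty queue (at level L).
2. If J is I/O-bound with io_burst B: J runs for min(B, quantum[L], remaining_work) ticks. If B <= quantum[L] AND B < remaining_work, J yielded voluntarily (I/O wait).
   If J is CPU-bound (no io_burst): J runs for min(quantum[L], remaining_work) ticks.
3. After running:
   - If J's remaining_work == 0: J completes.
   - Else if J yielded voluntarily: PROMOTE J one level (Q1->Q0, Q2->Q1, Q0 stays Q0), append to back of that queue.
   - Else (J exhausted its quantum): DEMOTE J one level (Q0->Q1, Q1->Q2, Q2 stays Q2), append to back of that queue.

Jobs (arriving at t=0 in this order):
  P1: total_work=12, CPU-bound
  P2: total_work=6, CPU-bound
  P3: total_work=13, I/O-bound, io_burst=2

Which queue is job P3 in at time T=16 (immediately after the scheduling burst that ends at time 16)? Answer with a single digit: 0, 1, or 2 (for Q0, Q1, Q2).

Answer: 0

Derivation:
t=0-3: P1@Q0 runs 3, rem=9, quantum used, demote→Q1. Q0=[P2,P3] Q1=[P1] Q2=[]
t=3-6: P2@Q0 runs 3, rem=3, quantum used, demote→Q1. Q0=[P3] Q1=[P1,P2] Q2=[]
t=6-8: P3@Q0 runs 2, rem=11, I/O yield, promote→Q0. Q0=[P3] Q1=[P1,P2] Q2=[]
t=8-10: P3@Q0 runs 2, rem=9, I/O yield, promote→Q0. Q0=[P3] Q1=[P1,P2] Q2=[]
t=10-12: P3@Q0 runs 2, rem=7, I/O yield, promote→Q0. Q0=[P3] Q1=[P1,P2] Q2=[]
t=12-14: P3@Q0 runs 2, rem=5, I/O yield, promote→Q0. Q0=[P3] Q1=[P1,P2] Q2=[]
t=14-16: P3@Q0 runs 2, rem=3, I/O yield, promote→Q0. Q0=[P3] Q1=[P1,P2] Q2=[]
t=16-18: P3@Q0 runs 2, rem=1, I/O yield, promote→Q0. Q0=[P3] Q1=[P1,P2] Q2=[]
t=18-19: P3@Q0 runs 1, rem=0, completes. Q0=[] Q1=[P1,P2] Q2=[]
t=19-24: P1@Q1 runs 5, rem=4, quantum used, demote→Q2. Q0=[] Q1=[P2] Q2=[P1]
t=24-27: P2@Q1 runs 3, rem=0, completes. Q0=[] Q1=[] Q2=[P1]
t=27-31: P1@Q2 runs 4, rem=0, completes. Q0=[] Q1=[] Q2=[]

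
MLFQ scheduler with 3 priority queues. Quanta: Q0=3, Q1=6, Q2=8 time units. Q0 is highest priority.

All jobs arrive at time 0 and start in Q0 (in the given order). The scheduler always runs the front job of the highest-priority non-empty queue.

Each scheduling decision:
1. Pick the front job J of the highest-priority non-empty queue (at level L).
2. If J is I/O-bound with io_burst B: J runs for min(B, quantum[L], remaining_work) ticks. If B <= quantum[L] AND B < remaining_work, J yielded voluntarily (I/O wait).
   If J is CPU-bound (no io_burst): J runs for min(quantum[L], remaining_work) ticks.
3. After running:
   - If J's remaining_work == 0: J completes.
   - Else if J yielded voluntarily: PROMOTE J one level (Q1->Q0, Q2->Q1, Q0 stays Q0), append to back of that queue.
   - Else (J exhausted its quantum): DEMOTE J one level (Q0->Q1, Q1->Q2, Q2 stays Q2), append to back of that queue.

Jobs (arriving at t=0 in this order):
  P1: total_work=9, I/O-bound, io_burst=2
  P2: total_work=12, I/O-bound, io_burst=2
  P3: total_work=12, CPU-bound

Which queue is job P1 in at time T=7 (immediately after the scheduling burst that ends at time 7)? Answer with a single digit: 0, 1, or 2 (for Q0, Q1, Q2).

t=0-2: P1@Q0 runs 2, rem=7, I/O yield, promote→Q0. Q0=[P2,P3,P1] Q1=[] Q2=[]
t=2-4: P2@Q0 runs 2, rem=10, I/O yield, promote→Q0. Q0=[P3,P1,P2] Q1=[] Q2=[]
t=4-7: P3@Q0 runs 3, rem=9, quantum used, demote→Q1. Q0=[P1,P2] Q1=[P3] Q2=[]
t=7-9: P1@Q0 runs 2, rem=5, I/O yield, promote→Q0. Q0=[P2,P1] Q1=[P3] Q2=[]
t=9-11: P2@Q0 runs 2, rem=8, I/O yield, promote→Q0. Q0=[P1,P2] Q1=[P3] Q2=[]
t=11-13: P1@Q0 runs 2, rem=3, I/O yield, promote→Q0. Q0=[P2,P1] Q1=[P3] Q2=[]
t=13-15: P2@Q0 runs 2, rem=6, I/O yield, promote→Q0. Q0=[P1,P2] Q1=[P3] Q2=[]
t=15-17: P1@Q0 runs 2, rem=1, I/O yield, promote→Q0. Q0=[P2,P1] Q1=[P3] Q2=[]
t=17-19: P2@Q0 runs 2, rem=4, I/O yield, promote→Q0. Q0=[P1,P2] Q1=[P3] Q2=[]
t=19-20: P1@Q0 runs 1, rem=0, completes. Q0=[P2] Q1=[P3] Q2=[]
t=20-22: P2@Q0 runs 2, rem=2, I/O yield, promote→Q0. Q0=[P2] Q1=[P3] Q2=[]
t=22-24: P2@Q0 runs 2, rem=0, completes. Q0=[] Q1=[P3] Q2=[]
t=24-30: P3@Q1 runs 6, rem=3, quantum used, demote→Q2. Q0=[] Q1=[] Q2=[P3]
t=30-33: P3@Q2 runs 3, rem=0, completes. Q0=[] Q1=[] Q2=[]

Answer: 0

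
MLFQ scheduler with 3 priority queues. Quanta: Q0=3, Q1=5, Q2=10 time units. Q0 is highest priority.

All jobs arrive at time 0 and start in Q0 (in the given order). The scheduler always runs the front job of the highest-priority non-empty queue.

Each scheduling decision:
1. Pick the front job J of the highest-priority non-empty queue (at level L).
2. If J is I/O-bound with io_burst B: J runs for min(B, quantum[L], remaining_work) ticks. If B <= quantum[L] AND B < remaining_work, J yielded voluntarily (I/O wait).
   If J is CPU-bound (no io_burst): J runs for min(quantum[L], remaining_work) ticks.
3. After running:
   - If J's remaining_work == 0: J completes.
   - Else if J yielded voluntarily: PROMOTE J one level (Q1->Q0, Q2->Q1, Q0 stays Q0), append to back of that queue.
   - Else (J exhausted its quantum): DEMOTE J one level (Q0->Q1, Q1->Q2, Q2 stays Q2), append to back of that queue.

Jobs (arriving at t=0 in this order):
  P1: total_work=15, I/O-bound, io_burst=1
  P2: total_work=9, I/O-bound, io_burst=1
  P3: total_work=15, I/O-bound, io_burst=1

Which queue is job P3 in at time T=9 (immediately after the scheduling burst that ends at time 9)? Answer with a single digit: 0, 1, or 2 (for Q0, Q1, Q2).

Answer: 0

Derivation:
t=0-1: P1@Q0 runs 1, rem=14, I/O yield, promote→Q0. Q0=[P2,P3,P1] Q1=[] Q2=[]
t=1-2: P2@Q0 runs 1, rem=8, I/O yield, promote→Q0. Q0=[P3,P1,P2] Q1=[] Q2=[]
t=2-3: P3@Q0 runs 1, rem=14, I/O yield, promote→Q0. Q0=[P1,P2,P3] Q1=[] Q2=[]
t=3-4: P1@Q0 runs 1, rem=13, I/O yield, promote→Q0. Q0=[P2,P3,P1] Q1=[] Q2=[]
t=4-5: P2@Q0 runs 1, rem=7, I/O yield, promote→Q0. Q0=[P3,P1,P2] Q1=[] Q2=[]
t=5-6: P3@Q0 runs 1, rem=13, I/O yield, promote→Q0. Q0=[P1,P2,P3] Q1=[] Q2=[]
t=6-7: P1@Q0 runs 1, rem=12, I/O yield, promote→Q0. Q0=[P2,P3,P1] Q1=[] Q2=[]
t=7-8: P2@Q0 runs 1, rem=6, I/O yield, promote→Q0. Q0=[P3,P1,P2] Q1=[] Q2=[]
t=8-9: P3@Q0 runs 1, rem=12, I/O yield, promote→Q0. Q0=[P1,P2,P3] Q1=[] Q2=[]
t=9-10: P1@Q0 runs 1, rem=11, I/O yield, promote→Q0. Q0=[P2,P3,P1] Q1=[] Q2=[]
t=10-11: P2@Q0 runs 1, rem=5, I/O yield, promote→Q0. Q0=[P3,P1,P2] Q1=[] Q2=[]
t=11-12: P3@Q0 runs 1, rem=11, I/O yield, promote→Q0. Q0=[P1,P2,P3] Q1=[] Q2=[]
t=12-13: P1@Q0 runs 1, rem=10, I/O yield, promote→Q0. Q0=[P2,P3,P1] Q1=[] Q2=[]
t=13-14: P2@Q0 runs 1, rem=4, I/O yield, promote→Q0. Q0=[P3,P1,P2] Q1=[] Q2=[]
t=14-15: P3@Q0 runs 1, rem=10, I/O yield, promote→Q0. Q0=[P1,P2,P3] Q1=[] Q2=[]
t=15-16: P1@Q0 runs 1, rem=9, I/O yield, promote→Q0. Q0=[P2,P3,P1] Q1=[] Q2=[]
t=16-17: P2@Q0 runs 1, rem=3, I/O yield, promote→Q0. Q0=[P3,P1,P2] Q1=[] Q2=[]
t=17-18: P3@Q0 runs 1, rem=9, I/O yield, promote→Q0. Q0=[P1,P2,P3] Q1=[] Q2=[]
t=18-19: P1@Q0 runs 1, rem=8, I/O yield, promote→Q0. Q0=[P2,P3,P1] Q1=[] Q2=[]
t=19-20: P2@Q0 runs 1, rem=2, I/O yield, promote→Q0. Q0=[P3,P1,P2] Q1=[] Q2=[]
t=20-21: P3@Q0 runs 1, rem=8, I/O yield, promote→Q0. Q0=[P1,P2,P3] Q1=[] Q2=[]
t=21-22: P1@Q0 runs 1, rem=7, I/O yield, promote→Q0. Q0=[P2,P3,P1] Q1=[] Q2=[]
t=22-23: P2@Q0 runs 1, rem=1, I/O yield, promote→Q0. Q0=[P3,P1,P2] Q1=[] Q2=[]
t=23-24: P3@Q0 runs 1, rem=7, I/O yield, promote→Q0. Q0=[P1,P2,P3] Q1=[] Q2=[]
t=24-25: P1@Q0 runs 1, rem=6, I/O yield, promote→Q0. Q0=[P2,P3,P1] Q1=[] Q2=[]
t=25-26: P2@Q0 runs 1, rem=0, completes. Q0=[P3,P1] Q1=[] Q2=[]
t=26-27: P3@Q0 runs 1, rem=6, I/O yield, promote→Q0. Q0=[P1,P3] Q1=[] Q2=[]
t=27-28: P1@Q0 runs 1, rem=5, I/O yield, promote→Q0. Q0=[P3,P1] Q1=[] Q2=[]
t=28-29: P3@Q0 runs 1, rem=5, I/O yield, promote→Q0. Q0=[P1,P3] Q1=[] Q2=[]
t=29-30: P1@Q0 runs 1, rem=4, I/O yield, promote→Q0. Q0=[P3,P1] Q1=[] Q2=[]
t=30-31: P3@Q0 runs 1, rem=4, I/O yield, promote→Q0. Q0=[P1,P3] Q1=[] Q2=[]
t=31-32: P1@Q0 runs 1, rem=3, I/O yield, promote→Q0. Q0=[P3,P1] Q1=[] Q2=[]
t=32-33: P3@Q0 runs 1, rem=3, I/O yield, promote→Q0. Q0=[P1,P3] Q1=[] Q2=[]
t=33-34: P1@Q0 runs 1, rem=2, I/O yield, promote→Q0. Q0=[P3,P1] Q1=[] Q2=[]
t=34-35: P3@Q0 runs 1, rem=2, I/O yield, promote→Q0. Q0=[P1,P3] Q1=[] Q2=[]
t=35-36: P1@Q0 runs 1, rem=1, I/O yield, promote→Q0. Q0=[P3,P1] Q1=[] Q2=[]
t=36-37: P3@Q0 runs 1, rem=1, I/O yield, promote→Q0. Q0=[P1,P3] Q1=[] Q2=[]
t=37-38: P1@Q0 runs 1, rem=0, completes. Q0=[P3] Q1=[] Q2=[]
t=38-39: P3@Q0 runs 1, rem=0, completes. Q0=[] Q1=[] Q2=[]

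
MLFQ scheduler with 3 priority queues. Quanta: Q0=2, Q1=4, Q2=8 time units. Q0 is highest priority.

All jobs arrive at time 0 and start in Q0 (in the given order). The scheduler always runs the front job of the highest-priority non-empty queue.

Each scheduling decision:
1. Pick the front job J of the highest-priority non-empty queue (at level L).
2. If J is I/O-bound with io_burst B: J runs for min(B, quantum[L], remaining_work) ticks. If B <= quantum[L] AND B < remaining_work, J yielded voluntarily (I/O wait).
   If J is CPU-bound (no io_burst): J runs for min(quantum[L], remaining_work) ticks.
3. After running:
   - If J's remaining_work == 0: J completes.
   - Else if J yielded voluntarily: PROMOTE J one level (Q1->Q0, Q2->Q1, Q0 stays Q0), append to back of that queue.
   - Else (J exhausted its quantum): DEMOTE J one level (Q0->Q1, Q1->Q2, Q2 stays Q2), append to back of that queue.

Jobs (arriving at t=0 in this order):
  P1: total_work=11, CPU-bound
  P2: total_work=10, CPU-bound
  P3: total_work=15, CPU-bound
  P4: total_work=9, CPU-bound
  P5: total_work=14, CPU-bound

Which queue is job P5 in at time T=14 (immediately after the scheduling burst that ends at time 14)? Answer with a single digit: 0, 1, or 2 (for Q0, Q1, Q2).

Answer: 1

Derivation:
t=0-2: P1@Q0 runs 2, rem=9, quantum used, demote→Q1. Q0=[P2,P3,P4,P5] Q1=[P1] Q2=[]
t=2-4: P2@Q0 runs 2, rem=8, quantum used, demote→Q1. Q0=[P3,P4,P5] Q1=[P1,P2] Q2=[]
t=4-6: P3@Q0 runs 2, rem=13, quantum used, demote→Q1. Q0=[P4,P5] Q1=[P1,P2,P3] Q2=[]
t=6-8: P4@Q0 runs 2, rem=7, quantum used, demote→Q1. Q0=[P5] Q1=[P1,P2,P3,P4] Q2=[]
t=8-10: P5@Q0 runs 2, rem=12, quantum used, demote→Q1. Q0=[] Q1=[P1,P2,P3,P4,P5] Q2=[]
t=10-14: P1@Q1 runs 4, rem=5, quantum used, demote→Q2. Q0=[] Q1=[P2,P3,P4,P5] Q2=[P1]
t=14-18: P2@Q1 runs 4, rem=4, quantum used, demote→Q2. Q0=[] Q1=[P3,P4,P5] Q2=[P1,P2]
t=18-22: P3@Q1 runs 4, rem=9, quantum used, demote→Q2. Q0=[] Q1=[P4,P5] Q2=[P1,P2,P3]
t=22-26: P4@Q1 runs 4, rem=3, quantum used, demote→Q2. Q0=[] Q1=[P5] Q2=[P1,P2,P3,P4]
t=26-30: P5@Q1 runs 4, rem=8, quantum used, demote→Q2. Q0=[] Q1=[] Q2=[P1,P2,P3,P4,P5]
t=30-35: P1@Q2 runs 5, rem=0, completes. Q0=[] Q1=[] Q2=[P2,P3,P4,P5]
t=35-39: P2@Q2 runs 4, rem=0, completes. Q0=[] Q1=[] Q2=[P3,P4,P5]
t=39-47: P3@Q2 runs 8, rem=1, quantum used, demote→Q2. Q0=[] Q1=[] Q2=[P4,P5,P3]
t=47-50: P4@Q2 runs 3, rem=0, completes. Q0=[] Q1=[] Q2=[P5,P3]
t=50-58: P5@Q2 runs 8, rem=0, completes. Q0=[] Q1=[] Q2=[P3]
t=58-59: P3@Q2 runs 1, rem=0, completes. Q0=[] Q1=[] Q2=[]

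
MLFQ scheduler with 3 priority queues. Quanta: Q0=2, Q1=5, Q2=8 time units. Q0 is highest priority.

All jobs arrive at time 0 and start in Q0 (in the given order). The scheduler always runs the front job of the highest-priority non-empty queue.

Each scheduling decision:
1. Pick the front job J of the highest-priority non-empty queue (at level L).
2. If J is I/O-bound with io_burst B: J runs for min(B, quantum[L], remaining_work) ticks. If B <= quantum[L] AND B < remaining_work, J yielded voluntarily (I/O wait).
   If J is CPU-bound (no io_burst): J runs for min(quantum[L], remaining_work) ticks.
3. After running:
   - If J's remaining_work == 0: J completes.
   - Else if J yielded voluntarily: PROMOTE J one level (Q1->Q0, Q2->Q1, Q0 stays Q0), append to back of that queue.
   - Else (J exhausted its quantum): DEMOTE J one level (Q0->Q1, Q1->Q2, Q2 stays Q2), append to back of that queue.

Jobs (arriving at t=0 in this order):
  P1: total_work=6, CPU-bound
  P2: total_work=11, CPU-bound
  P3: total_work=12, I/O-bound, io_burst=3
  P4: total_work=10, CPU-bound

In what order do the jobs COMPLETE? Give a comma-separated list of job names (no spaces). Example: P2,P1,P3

t=0-2: P1@Q0 runs 2, rem=4, quantum used, demote→Q1. Q0=[P2,P3,P4] Q1=[P1] Q2=[]
t=2-4: P2@Q0 runs 2, rem=9, quantum used, demote→Q1. Q0=[P3,P4] Q1=[P1,P2] Q2=[]
t=4-6: P3@Q0 runs 2, rem=10, quantum used, demote→Q1. Q0=[P4] Q1=[P1,P2,P3] Q2=[]
t=6-8: P4@Q0 runs 2, rem=8, quantum used, demote→Q1. Q0=[] Q1=[P1,P2,P3,P4] Q2=[]
t=8-12: P1@Q1 runs 4, rem=0, completes. Q0=[] Q1=[P2,P3,P4] Q2=[]
t=12-17: P2@Q1 runs 5, rem=4, quantum used, demote→Q2. Q0=[] Q1=[P3,P4] Q2=[P2]
t=17-20: P3@Q1 runs 3, rem=7, I/O yield, promote→Q0. Q0=[P3] Q1=[P4] Q2=[P2]
t=20-22: P3@Q0 runs 2, rem=5, quantum used, demote→Q1. Q0=[] Q1=[P4,P3] Q2=[P2]
t=22-27: P4@Q1 runs 5, rem=3, quantum used, demote→Q2. Q0=[] Q1=[P3] Q2=[P2,P4]
t=27-30: P3@Q1 runs 3, rem=2, I/O yield, promote→Q0. Q0=[P3] Q1=[] Q2=[P2,P4]
t=30-32: P3@Q0 runs 2, rem=0, completes. Q0=[] Q1=[] Q2=[P2,P4]
t=32-36: P2@Q2 runs 4, rem=0, completes. Q0=[] Q1=[] Q2=[P4]
t=36-39: P4@Q2 runs 3, rem=0, completes. Q0=[] Q1=[] Q2=[]

Answer: P1,P3,P2,P4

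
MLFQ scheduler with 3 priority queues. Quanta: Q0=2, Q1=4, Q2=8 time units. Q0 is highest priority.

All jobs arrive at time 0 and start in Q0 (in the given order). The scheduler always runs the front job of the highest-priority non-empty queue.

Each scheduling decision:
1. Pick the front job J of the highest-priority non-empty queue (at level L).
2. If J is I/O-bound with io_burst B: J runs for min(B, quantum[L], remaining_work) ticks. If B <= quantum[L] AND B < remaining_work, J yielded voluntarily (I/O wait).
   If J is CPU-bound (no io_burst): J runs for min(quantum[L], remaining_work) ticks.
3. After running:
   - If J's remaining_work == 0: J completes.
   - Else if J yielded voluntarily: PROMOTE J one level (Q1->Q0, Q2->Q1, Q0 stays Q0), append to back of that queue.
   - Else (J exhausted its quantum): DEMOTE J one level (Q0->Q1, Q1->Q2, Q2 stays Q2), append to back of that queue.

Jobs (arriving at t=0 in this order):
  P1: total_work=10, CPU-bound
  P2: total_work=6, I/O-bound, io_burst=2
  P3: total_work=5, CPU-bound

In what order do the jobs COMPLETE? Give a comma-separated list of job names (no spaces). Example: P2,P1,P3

Answer: P2,P3,P1

Derivation:
t=0-2: P1@Q0 runs 2, rem=8, quantum used, demote→Q1. Q0=[P2,P3] Q1=[P1] Q2=[]
t=2-4: P2@Q0 runs 2, rem=4, I/O yield, promote→Q0. Q0=[P3,P2] Q1=[P1] Q2=[]
t=4-6: P3@Q0 runs 2, rem=3, quantum used, demote→Q1. Q0=[P2] Q1=[P1,P3] Q2=[]
t=6-8: P2@Q0 runs 2, rem=2, I/O yield, promote→Q0. Q0=[P2] Q1=[P1,P3] Q2=[]
t=8-10: P2@Q0 runs 2, rem=0, completes. Q0=[] Q1=[P1,P3] Q2=[]
t=10-14: P1@Q1 runs 4, rem=4, quantum used, demote→Q2. Q0=[] Q1=[P3] Q2=[P1]
t=14-17: P3@Q1 runs 3, rem=0, completes. Q0=[] Q1=[] Q2=[P1]
t=17-21: P1@Q2 runs 4, rem=0, completes. Q0=[] Q1=[] Q2=[]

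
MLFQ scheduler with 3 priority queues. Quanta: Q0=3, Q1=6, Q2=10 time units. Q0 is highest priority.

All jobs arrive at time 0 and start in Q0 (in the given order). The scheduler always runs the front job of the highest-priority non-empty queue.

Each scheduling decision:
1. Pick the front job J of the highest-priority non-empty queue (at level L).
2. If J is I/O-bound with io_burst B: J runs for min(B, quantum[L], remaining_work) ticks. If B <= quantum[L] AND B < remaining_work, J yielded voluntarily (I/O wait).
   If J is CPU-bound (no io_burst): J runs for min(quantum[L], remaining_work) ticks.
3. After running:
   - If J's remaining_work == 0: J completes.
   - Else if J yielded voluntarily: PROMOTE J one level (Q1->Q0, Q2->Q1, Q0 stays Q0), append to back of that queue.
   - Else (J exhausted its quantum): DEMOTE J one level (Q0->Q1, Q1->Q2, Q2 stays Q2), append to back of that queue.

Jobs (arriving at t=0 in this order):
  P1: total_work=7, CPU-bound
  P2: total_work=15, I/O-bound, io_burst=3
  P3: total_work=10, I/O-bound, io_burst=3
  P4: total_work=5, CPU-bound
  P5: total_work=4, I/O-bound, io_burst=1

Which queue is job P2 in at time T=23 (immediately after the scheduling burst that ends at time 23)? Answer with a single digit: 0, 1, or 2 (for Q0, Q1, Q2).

Answer: 0

Derivation:
t=0-3: P1@Q0 runs 3, rem=4, quantum used, demote→Q1. Q0=[P2,P3,P4,P5] Q1=[P1] Q2=[]
t=3-6: P2@Q0 runs 3, rem=12, I/O yield, promote→Q0. Q0=[P3,P4,P5,P2] Q1=[P1] Q2=[]
t=6-9: P3@Q0 runs 3, rem=7, I/O yield, promote→Q0. Q0=[P4,P5,P2,P3] Q1=[P1] Q2=[]
t=9-12: P4@Q0 runs 3, rem=2, quantum used, demote→Q1. Q0=[P5,P2,P3] Q1=[P1,P4] Q2=[]
t=12-13: P5@Q0 runs 1, rem=3, I/O yield, promote→Q0. Q0=[P2,P3,P5] Q1=[P1,P4] Q2=[]
t=13-16: P2@Q0 runs 3, rem=9, I/O yield, promote→Q0. Q0=[P3,P5,P2] Q1=[P1,P4] Q2=[]
t=16-19: P3@Q0 runs 3, rem=4, I/O yield, promote→Q0. Q0=[P5,P2,P3] Q1=[P1,P4] Q2=[]
t=19-20: P5@Q0 runs 1, rem=2, I/O yield, promote→Q0. Q0=[P2,P3,P5] Q1=[P1,P4] Q2=[]
t=20-23: P2@Q0 runs 3, rem=6, I/O yield, promote→Q0. Q0=[P3,P5,P2] Q1=[P1,P4] Q2=[]
t=23-26: P3@Q0 runs 3, rem=1, I/O yield, promote→Q0. Q0=[P5,P2,P3] Q1=[P1,P4] Q2=[]
t=26-27: P5@Q0 runs 1, rem=1, I/O yield, promote→Q0. Q0=[P2,P3,P5] Q1=[P1,P4] Q2=[]
t=27-30: P2@Q0 runs 3, rem=3, I/O yield, promote→Q0. Q0=[P3,P5,P2] Q1=[P1,P4] Q2=[]
t=30-31: P3@Q0 runs 1, rem=0, completes. Q0=[P5,P2] Q1=[P1,P4] Q2=[]
t=31-32: P5@Q0 runs 1, rem=0, completes. Q0=[P2] Q1=[P1,P4] Q2=[]
t=32-35: P2@Q0 runs 3, rem=0, completes. Q0=[] Q1=[P1,P4] Q2=[]
t=35-39: P1@Q1 runs 4, rem=0, completes. Q0=[] Q1=[P4] Q2=[]
t=39-41: P4@Q1 runs 2, rem=0, completes. Q0=[] Q1=[] Q2=[]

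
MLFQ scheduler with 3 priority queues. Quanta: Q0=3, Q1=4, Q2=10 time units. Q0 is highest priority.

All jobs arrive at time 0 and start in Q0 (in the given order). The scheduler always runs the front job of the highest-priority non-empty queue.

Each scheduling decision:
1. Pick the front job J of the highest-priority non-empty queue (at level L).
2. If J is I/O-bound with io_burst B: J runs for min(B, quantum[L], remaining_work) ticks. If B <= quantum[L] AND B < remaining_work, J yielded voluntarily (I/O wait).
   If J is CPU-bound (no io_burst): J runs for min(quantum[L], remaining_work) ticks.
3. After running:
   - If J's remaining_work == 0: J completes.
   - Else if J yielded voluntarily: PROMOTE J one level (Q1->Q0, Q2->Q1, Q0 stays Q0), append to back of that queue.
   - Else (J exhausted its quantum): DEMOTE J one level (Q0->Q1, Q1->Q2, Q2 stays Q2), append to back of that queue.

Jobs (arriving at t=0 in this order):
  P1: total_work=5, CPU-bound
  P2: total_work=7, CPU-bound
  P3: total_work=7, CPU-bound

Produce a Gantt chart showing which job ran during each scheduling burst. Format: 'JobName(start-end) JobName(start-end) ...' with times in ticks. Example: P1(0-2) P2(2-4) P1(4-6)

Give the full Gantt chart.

Answer: P1(0-3) P2(3-6) P3(6-9) P1(9-11) P2(11-15) P3(15-19)

Derivation:
t=0-3: P1@Q0 runs 3, rem=2, quantum used, demote→Q1. Q0=[P2,P3] Q1=[P1] Q2=[]
t=3-6: P2@Q0 runs 3, rem=4, quantum used, demote→Q1. Q0=[P3] Q1=[P1,P2] Q2=[]
t=6-9: P3@Q0 runs 3, rem=4, quantum used, demote→Q1. Q0=[] Q1=[P1,P2,P3] Q2=[]
t=9-11: P1@Q1 runs 2, rem=0, completes. Q0=[] Q1=[P2,P3] Q2=[]
t=11-15: P2@Q1 runs 4, rem=0, completes. Q0=[] Q1=[P3] Q2=[]
t=15-19: P3@Q1 runs 4, rem=0, completes. Q0=[] Q1=[] Q2=[]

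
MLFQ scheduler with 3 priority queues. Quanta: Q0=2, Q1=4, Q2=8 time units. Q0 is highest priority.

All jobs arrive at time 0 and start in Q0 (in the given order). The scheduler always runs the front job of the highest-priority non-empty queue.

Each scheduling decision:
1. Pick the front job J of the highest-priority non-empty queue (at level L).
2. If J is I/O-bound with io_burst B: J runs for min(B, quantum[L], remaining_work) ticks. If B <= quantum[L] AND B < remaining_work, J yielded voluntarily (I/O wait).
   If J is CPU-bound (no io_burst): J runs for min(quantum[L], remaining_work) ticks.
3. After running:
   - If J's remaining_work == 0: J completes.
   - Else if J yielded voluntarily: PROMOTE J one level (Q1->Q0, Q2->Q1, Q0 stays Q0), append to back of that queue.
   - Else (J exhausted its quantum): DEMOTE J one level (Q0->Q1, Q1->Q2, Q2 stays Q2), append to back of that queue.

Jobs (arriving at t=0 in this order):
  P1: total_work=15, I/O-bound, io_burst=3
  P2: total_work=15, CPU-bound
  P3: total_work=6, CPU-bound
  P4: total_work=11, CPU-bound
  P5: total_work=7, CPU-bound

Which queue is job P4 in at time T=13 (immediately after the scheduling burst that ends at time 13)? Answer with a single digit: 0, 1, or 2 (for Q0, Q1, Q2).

Answer: 1

Derivation:
t=0-2: P1@Q0 runs 2, rem=13, quantum used, demote→Q1. Q0=[P2,P3,P4,P5] Q1=[P1] Q2=[]
t=2-4: P2@Q0 runs 2, rem=13, quantum used, demote→Q1. Q0=[P3,P4,P5] Q1=[P1,P2] Q2=[]
t=4-6: P3@Q0 runs 2, rem=4, quantum used, demote→Q1. Q0=[P4,P5] Q1=[P1,P2,P3] Q2=[]
t=6-8: P4@Q0 runs 2, rem=9, quantum used, demote→Q1. Q0=[P5] Q1=[P1,P2,P3,P4] Q2=[]
t=8-10: P5@Q0 runs 2, rem=5, quantum used, demote→Q1. Q0=[] Q1=[P1,P2,P3,P4,P5] Q2=[]
t=10-13: P1@Q1 runs 3, rem=10, I/O yield, promote→Q0. Q0=[P1] Q1=[P2,P3,P4,P5] Q2=[]
t=13-15: P1@Q0 runs 2, rem=8, quantum used, demote→Q1. Q0=[] Q1=[P2,P3,P4,P5,P1] Q2=[]
t=15-19: P2@Q1 runs 4, rem=9, quantum used, demote→Q2. Q0=[] Q1=[P3,P4,P5,P1] Q2=[P2]
t=19-23: P3@Q1 runs 4, rem=0, completes. Q0=[] Q1=[P4,P5,P1] Q2=[P2]
t=23-27: P4@Q1 runs 4, rem=5, quantum used, demote→Q2. Q0=[] Q1=[P5,P1] Q2=[P2,P4]
t=27-31: P5@Q1 runs 4, rem=1, quantum used, demote→Q2. Q0=[] Q1=[P1] Q2=[P2,P4,P5]
t=31-34: P1@Q1 runs 3, rem=5, I/O yield, promote→Q0. Q0=[P1] Q1=[] Q2=[P2,P4,P5]
t=34-36: P1@Q0 runs 2, rem=3, quantum used, demote→Q1. Q0=[] Q1=[P1] Q2=[P2,P4,P5]
t=36-39: P1@Q1 runs 3, rem=0, completes. Q0=[] Q1=[] Q2=[P2,P4,P5]
t=39-47: P2@Q2 runs 8, rem=1, quantum used, demote→Q2. Q0=[] Q1=[] Q2=[P4,P5,P2]
t=47-52: P4@Q2 runs 5, rem=0, completes. Q0=[] Q1=[] Q2=[P5,P2]
t=52-53: P5@Q2 runs 1, rem=0, completes. Q0=[] Q1=[] Q2=[P2]
t=53-54: P2@Q2 runs 1, rem=0, completes. Q0=[] Q1=[] Q2=[]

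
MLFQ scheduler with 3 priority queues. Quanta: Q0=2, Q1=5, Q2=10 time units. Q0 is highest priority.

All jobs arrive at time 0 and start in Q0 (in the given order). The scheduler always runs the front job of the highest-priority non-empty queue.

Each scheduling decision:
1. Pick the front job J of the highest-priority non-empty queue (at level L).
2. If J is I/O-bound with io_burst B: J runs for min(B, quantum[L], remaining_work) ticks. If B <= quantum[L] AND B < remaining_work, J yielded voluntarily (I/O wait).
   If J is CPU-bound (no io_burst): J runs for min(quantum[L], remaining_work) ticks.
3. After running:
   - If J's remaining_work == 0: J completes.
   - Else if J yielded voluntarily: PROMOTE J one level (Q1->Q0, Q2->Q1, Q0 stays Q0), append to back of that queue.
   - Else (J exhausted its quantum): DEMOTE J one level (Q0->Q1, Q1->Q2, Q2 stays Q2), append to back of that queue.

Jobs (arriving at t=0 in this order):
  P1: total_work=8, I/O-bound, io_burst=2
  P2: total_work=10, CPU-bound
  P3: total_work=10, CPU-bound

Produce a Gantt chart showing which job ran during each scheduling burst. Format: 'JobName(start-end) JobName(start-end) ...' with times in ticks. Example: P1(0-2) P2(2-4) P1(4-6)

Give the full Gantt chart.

Answer: P1(0-2) P2(2-4) P3(4-6) P1(6-8) P1(8-10) P1(10-12) P2(12-17) P3(17-22) P2(22-25) P3(25-28)

Derivation:
t=0-2: P1@Q0 runs 2, rem=6, I/O yield, promote→Q0. Q0=[P2,P3,P1] Q1=[] Q2=[]
t=2-4: P2@Q0 runs 2, rem=8, quantum used, demote→Q1. Q0=[P3,P1] Q1=[P2] Q2=[]
t=4-6: P3@Q0 runs 2, rem=8, quantum used, demote→Q1. Q0=[P1] Q1=[P2,P3] Q2=[]
t=6-8: P1@Q0 runs 2, rem=4, I/O yield, promote→Q0. Q0=[P1] Q1=[P2,P3] Q2=[]
t=8-10: P1@Q0 runs 2, rem=2, I/O yield, promote→Q0. Q0=[P1] Q1=[P2,P3] Q2=[]
t=10-12: P1@Q0 runs 2, rem=0, completes. Q0=[] Q1=[P2,P3] Q2=[]
t=12-17: P2@Q1 runs 5, rem=3, quantum used, demote→Q2. Q0=[] Q1=[P3] Q2=[P2]
t=17-22: P3@Q1 runs 5, rem=3, quantum used, demote→Q2. Q0=[] Q1=[] Q2=[P2,P3]
t=22-25: P2@Q2 runs 3, rem=0, completes. Q0=[] Q1=[] Q2=[P3]
t=25-28: P3@Q2 runs 3, rem=0, completes. Q0=[] Q1=[] Q2=[]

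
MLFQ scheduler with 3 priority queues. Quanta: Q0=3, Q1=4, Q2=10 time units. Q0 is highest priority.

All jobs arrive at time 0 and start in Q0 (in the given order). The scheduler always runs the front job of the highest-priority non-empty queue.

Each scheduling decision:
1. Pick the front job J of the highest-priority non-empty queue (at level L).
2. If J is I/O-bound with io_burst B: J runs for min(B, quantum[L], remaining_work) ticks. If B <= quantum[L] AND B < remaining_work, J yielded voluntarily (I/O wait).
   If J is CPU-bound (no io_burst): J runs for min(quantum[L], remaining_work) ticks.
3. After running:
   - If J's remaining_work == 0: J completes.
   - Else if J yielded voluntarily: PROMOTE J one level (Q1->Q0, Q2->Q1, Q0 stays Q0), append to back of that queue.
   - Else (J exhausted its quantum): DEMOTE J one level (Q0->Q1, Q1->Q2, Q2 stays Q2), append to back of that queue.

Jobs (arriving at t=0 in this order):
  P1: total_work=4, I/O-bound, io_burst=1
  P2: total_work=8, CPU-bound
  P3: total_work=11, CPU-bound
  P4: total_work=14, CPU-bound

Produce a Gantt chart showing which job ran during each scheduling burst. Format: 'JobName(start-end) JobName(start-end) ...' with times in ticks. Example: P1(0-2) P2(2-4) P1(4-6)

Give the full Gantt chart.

Answer: P1(0-1) P2(1-4) P3(4-7) P4(7-10) P1(10-11) P1(11-12) P1(12-13) P2(13-17) P3(17-21) P4(21-25) P2(25-26) P3(26-30) P4(30-37)

Derivation:
t=0-1: P1@Q0 runs 1, rem=3, I/O yield, promote→Q0. Q0=[P2,P3,P4,P1] Q1=[] Q2=[]
t=1-4: P2@Q0 runs 3, rem=5, quantum used, demote→Q1. Q0=[P3,P4,P1] Q1=[P2] Q2=[]
t=4-7: P3@Q0 runs 3, rem=8, quantum used, demote→Q1. Q0=[P4,P1] Q1=[P2,P3] Q2=[]
t=7-10: P4@Q0 runs 3, rem=11, quantum used, demote→Q1. Q0=[P1] Q1=[P2,P3,P4] Q2=[]
t=10-11: P1@Q0 runs 1, rem=2, I/O yield, promote→Q0. Q0=[P1] Q1=[P2,P3,P4] Q2=[]
t=11-12: P1@Q0 runs 1, rem=1, I/O yield, promote→Q0. Q0=[P1] Q1=[P2,P3,P4] Q2=[]
t=12-13: P1@Q0 runs 1, rem=0, completes. Q0=[] Q1=[P2,P3,P4] Q2=[]
t=13-17: P2@Q1 runs 4, rem=1, quantum used, demote→Q2. Q0=[] Q1=[P3,P4] Q2=[P2]
t=17-21: P3@Q1 runs 4, rem=4, quantum used, demote→Q2. Q0=[] Q1=[P4] Q2=[P2,P3]
t=21-25: P4@Q1 runs 4, rem=7, quantum used, demote→Q2. Q0=[] Q1=[] Q2=[P2,P3,P4]
t=25-26: P2@Q2 runs 1, rem=0, completes. Q0=[] Q1=[] Q2=[P3,P4]
t=26-30: P3@Q2 runs 4, rem=0, completes. Q0=[] Q1=[] Q2=[P4]
t=30-37: P4@Q2 runs 7, rem=0, completes. Q0=[] Q1=[] Q2=[]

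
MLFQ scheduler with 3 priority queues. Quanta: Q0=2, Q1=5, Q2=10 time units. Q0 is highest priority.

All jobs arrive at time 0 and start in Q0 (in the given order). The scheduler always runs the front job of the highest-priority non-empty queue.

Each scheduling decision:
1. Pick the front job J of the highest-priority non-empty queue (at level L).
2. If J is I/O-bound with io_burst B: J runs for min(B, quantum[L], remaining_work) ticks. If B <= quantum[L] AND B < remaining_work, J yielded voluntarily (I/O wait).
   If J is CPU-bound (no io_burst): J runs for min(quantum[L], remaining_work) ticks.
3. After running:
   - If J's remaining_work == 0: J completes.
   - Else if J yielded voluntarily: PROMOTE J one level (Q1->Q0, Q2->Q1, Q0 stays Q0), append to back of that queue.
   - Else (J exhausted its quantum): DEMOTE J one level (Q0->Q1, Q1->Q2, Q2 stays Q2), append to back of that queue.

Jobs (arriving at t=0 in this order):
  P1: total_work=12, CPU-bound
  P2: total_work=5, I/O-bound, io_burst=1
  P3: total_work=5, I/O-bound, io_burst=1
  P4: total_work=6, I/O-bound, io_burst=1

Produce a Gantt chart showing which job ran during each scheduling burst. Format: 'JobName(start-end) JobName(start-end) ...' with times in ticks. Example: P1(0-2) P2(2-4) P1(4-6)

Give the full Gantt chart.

Answer: P1(0-2) P2(2-3) P3(3-4) P4(4-5) P2(5-6) P3(6-7) P4(7-8) P2(8-9) P3(9-10) P4(10-11) P2(11-12) P3(12-13) P4(13-14) P2(14-15) P3(15-16) P4(16-17) P4(17-18) P1(18-23) P1(23-28)

Derivation:
t=0-2: P1@Q0 runs 2, rem=10, quantum used, demote→Q1. Q0=[P2,P3,P4] Q1=[P1] Q2=[]
t=2-3: P2@Q0 runs 1, rem=4, I/O yield, promote→Q0. Q0=[P3,P4,P2] Q1=[P1] Q2=[]
t=3-4: P3@Q0 runs 1, rem=4, I/O yield, promote→Q0. Q0=[P4,P2,P3] Q1=[P1] Q2=[]
t=4-5: P4@Q0 runs 1, rem=5, I/O yield, promote→Q0. Q0=[P2,P3,P4] Q1=[P1] Q2=[]
t=5-6: P2@Q0 runs 1, rem=3, I/O yield, promote→Q0. Q0=[P3,P4,P2] Q1=[P1] Q2=[]
t=6-7: P3@Q0 runs 1, rem=3, I/O yield, promote→Q0. Q0=[P4,P2,P3] Q1=[P1] Q2=[]
t=7-8: P4@Q0 runs 1, rem=4, I/O yield, promote→Q0. Q0=[P2,P3,P4] Q1=[P1] Q2=[]
t=8-9: P2@Q0 runs 1, rem=2, I/O yield, promote→Q0. Q0=[P3,P4,P2] Q1=[P1] Q2=[]
t=9-10: P3@Q0 runs 1, rem=2, I/O yield, promote→Q0. Q0=[P4,P2,P3] Q1=[P1] Q2=[]
t=10-11: P4@Q0 runs 1, rem=3, I/O yield, promote→Q0. Q0=[P2,P3,P4] Q1=[P1] Q2=[]
t=11-12: P2@Q0 runs 1, rem=1, I/O yield, promote→Q0. Q0=[P3,P4,P2] Q1=[P1] Q2=[]
t=12-13: P3@Q0 runs 1, rem=1, I/O yield, promote→Q0. Q0=[P4,P2,P3] Q1=[P1] Q2=[]
t=13-14: P4@Q0 runs 1, rem=2, I/O yield, promote→Q0. Q0=[P2,P3,P4] Q1=[P1] Q2=[]
t=14-15: P2@Q0 runs 1, rem=0, completes. Q0=[P3,P4] Q1=[P1] Q2=[]
t=15-16: P3@Q0 runs 1, rem=0, completes. Q0=[P4] Q1=[P1] Q2=[]
t=16-17: P4@Q0 runs 1, rem=1, I/O yield, promote→Q0. Q0=[P4] Q1=[P1] Q2=[]
t=17-18: P4@Q0 runs 1, rem=0, completes. Q0=[] Q1=[P1] Q2=[]
t=18-23: P1@Q1 runs 5, rem=5, quantum used, demote→Q2. Q0=[] Q1=[] Q2=[P1]
t=23-28: P1@Q2 runs 5, rem=0, completes. Q0=[] Q1=[] Q2=[]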